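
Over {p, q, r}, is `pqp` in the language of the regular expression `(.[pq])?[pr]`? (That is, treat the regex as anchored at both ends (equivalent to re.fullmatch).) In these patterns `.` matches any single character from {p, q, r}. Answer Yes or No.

Yes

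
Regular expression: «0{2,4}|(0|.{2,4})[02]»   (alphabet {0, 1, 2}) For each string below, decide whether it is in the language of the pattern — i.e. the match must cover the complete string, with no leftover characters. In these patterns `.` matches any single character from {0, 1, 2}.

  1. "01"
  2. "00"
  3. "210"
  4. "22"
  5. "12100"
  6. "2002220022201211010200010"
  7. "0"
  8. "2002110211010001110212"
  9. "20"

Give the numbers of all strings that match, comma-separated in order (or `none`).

2, 3, 5

1 → no match
2 → match
3 → match
4 → no match
5 → match
6 → no match
7 → no match
8 → no match
9 → no match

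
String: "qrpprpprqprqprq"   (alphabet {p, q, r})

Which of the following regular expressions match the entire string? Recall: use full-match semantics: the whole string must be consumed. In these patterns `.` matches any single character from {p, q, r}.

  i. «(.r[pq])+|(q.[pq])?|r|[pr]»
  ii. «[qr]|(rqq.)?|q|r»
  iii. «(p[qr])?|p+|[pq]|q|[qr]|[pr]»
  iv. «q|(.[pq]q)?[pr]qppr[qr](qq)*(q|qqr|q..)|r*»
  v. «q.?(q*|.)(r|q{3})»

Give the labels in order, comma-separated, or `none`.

i → match
ii → no match
iii → no match
iv → no match
v → no match

i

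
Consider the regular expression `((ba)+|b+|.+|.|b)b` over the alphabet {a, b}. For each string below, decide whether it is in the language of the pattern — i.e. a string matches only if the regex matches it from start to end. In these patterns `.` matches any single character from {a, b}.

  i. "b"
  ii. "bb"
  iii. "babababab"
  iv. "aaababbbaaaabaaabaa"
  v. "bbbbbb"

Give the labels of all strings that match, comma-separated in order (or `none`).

i → no match
ii → match
iii → match
iv → no match — must end with "b"
v → match

ii, iii, v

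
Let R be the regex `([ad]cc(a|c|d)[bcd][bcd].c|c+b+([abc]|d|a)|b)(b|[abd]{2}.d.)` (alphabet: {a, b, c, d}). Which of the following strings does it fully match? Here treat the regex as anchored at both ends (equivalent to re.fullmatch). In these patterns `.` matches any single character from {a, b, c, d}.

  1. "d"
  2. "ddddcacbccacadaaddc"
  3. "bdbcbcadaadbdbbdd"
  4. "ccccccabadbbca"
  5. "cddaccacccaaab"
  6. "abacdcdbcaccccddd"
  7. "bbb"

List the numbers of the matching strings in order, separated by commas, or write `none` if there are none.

none

1 → no match
2 → no match
3 → no match
4 → no match
5 → no match
6 → no match
7 → no match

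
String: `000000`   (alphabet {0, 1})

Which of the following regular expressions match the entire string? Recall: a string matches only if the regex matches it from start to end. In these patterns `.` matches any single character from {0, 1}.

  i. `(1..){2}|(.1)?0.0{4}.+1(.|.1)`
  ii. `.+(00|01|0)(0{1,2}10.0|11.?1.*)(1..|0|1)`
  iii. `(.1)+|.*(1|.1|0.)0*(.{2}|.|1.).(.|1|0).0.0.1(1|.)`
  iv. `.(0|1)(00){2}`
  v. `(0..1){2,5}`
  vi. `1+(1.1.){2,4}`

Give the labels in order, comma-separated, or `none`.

i → no match
ii → no match
iii → no match
iv → match
v → no match — must end with `1`
vi → no match — must start with `1`

iv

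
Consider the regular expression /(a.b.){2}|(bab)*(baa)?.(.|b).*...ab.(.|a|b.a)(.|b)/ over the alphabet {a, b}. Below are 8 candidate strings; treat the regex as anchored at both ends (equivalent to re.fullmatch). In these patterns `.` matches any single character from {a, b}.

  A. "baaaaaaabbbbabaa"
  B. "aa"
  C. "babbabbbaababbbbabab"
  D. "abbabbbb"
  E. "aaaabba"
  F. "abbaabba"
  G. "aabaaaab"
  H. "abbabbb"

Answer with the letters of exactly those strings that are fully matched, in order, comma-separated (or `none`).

F

A → no match
B → no match
C → no match
D → no match
E → no match
F → match
G → no match
H → no match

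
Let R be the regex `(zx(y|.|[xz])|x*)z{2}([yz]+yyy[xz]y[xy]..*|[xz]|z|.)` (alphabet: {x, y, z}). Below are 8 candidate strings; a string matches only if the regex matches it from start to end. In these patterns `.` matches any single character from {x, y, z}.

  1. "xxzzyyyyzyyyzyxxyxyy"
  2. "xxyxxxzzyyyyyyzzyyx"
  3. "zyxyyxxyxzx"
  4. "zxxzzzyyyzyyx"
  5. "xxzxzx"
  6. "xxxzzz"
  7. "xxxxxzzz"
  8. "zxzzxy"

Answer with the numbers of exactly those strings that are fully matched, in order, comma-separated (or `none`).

1 → match
2 → no match
3 → no match
4 → match
5 → no match
6 → match
7 → match
8 → no match

1, 4, 6, 7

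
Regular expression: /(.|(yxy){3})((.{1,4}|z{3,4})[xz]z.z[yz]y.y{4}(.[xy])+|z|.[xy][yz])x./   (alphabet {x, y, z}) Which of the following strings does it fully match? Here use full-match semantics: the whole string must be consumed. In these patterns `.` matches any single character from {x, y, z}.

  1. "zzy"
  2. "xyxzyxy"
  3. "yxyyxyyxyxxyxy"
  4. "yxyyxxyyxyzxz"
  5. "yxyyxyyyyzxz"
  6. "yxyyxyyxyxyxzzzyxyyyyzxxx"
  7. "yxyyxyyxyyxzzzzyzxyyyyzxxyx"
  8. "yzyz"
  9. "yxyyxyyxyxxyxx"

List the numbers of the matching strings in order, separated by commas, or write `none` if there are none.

3, 9

1. "zzy" → no match
2. "xyxzyxy" → no match
3 → match
4 → no match
5. "yxyyxyyyyzxz" → no match
6 → no match
7 → no match
8. "yzyz" → no match
9 → match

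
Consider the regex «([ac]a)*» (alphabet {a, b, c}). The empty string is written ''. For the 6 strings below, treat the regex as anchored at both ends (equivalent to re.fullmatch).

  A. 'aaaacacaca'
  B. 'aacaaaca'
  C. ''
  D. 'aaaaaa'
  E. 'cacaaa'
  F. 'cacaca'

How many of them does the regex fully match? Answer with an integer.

A → match
B → match
C → match
D → match
E → match
F → match
Total matched: 6

6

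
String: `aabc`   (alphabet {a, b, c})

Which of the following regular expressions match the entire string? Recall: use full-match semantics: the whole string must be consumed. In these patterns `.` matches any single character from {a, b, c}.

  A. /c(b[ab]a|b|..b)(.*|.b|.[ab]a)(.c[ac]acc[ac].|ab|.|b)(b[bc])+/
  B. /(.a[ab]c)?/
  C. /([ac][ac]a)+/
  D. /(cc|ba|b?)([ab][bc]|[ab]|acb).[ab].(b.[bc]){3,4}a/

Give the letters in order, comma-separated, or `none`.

B

A → no match — must start with `c`
B → match
C → no match — must end with `a`
D → no match — must end with `a`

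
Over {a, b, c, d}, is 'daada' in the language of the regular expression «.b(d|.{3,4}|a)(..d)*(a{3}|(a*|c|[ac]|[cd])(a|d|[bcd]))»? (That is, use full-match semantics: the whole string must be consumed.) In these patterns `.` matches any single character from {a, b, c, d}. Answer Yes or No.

No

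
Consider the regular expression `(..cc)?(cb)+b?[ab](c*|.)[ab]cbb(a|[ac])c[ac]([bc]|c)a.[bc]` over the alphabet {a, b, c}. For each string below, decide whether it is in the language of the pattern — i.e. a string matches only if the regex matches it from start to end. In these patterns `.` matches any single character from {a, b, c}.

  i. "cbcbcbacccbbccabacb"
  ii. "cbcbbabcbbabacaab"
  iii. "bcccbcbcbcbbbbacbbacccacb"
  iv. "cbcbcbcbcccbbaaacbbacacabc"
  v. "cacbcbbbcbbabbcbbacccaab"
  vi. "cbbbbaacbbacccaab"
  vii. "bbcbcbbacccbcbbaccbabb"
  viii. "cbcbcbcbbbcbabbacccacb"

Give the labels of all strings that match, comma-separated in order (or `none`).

none

i → no match
ii → no match
iii → no match
iv → no match
v → no match
vi → no match
vii → no match
viii → no match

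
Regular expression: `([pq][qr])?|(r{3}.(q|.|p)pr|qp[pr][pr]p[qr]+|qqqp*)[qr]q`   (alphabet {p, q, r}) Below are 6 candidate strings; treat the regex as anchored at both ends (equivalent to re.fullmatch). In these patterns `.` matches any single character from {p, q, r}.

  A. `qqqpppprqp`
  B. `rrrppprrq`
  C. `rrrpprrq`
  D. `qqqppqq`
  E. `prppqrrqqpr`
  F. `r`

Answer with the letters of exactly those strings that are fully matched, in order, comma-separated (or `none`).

A → no match
B → match
C → no match
D → match
E → no match
F → no match

B, D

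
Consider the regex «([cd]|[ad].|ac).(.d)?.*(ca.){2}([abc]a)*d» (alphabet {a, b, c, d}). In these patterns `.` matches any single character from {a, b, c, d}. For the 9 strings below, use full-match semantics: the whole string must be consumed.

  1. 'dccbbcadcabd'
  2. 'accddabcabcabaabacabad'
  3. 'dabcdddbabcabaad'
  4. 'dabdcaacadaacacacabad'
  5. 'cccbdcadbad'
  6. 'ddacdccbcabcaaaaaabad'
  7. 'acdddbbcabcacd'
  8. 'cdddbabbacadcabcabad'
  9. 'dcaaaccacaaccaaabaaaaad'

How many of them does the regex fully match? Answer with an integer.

6

1 → match
2 → match
3 → no match
4 → match
5 → no match
6 → match
7 → match
8 → match
9 → no match
Total matched: 6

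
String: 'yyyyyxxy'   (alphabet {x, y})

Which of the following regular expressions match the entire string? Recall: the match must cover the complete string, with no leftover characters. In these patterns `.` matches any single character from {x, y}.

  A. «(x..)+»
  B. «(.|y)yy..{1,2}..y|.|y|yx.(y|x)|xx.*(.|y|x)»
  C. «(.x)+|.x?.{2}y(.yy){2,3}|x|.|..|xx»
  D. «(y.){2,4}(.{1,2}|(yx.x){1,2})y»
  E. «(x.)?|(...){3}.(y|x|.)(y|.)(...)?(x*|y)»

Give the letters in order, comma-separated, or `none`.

B, D

A → no match — must start with 'x'
B → match
C → no match
D → match
E → no match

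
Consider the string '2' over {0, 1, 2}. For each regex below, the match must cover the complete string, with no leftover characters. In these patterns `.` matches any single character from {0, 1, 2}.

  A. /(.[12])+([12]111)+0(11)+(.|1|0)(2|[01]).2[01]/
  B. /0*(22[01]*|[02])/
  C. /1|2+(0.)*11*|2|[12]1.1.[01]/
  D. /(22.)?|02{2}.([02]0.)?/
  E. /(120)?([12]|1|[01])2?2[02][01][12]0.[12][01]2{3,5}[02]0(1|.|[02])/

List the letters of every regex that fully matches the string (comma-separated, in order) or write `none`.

B, C

A → no match
B → match
C → match
D → no match
E → no match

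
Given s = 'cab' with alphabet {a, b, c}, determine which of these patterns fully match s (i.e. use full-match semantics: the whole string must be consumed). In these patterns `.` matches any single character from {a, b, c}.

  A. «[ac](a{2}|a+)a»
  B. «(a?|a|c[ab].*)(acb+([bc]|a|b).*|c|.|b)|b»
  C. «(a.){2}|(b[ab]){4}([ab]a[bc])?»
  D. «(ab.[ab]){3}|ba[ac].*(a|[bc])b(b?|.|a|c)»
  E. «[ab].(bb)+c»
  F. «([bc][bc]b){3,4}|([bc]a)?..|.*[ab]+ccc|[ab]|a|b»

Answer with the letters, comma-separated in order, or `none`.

A → no match — must end with 'aa'
B → match
C → no match
D → no match
E → no match — must end with 'bbc'
F → no match

B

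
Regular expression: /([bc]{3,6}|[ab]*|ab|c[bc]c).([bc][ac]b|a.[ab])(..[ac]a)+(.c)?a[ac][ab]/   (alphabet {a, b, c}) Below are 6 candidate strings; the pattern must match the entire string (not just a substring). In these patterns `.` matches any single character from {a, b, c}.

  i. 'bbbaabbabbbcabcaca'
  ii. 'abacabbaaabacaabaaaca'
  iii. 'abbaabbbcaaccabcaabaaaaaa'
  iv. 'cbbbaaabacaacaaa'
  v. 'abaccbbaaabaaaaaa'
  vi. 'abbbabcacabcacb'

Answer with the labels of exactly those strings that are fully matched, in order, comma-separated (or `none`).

i, ii, iii, iv, v, vi

i → match
ii → match
iii → match
iv → match
v → match
vi → match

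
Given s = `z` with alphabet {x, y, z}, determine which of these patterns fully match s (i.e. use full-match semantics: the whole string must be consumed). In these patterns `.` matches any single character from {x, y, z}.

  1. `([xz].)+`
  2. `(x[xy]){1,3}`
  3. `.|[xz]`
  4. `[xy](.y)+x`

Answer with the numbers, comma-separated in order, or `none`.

3

1 → no match
2 → no match — must start with `x`
3 → match
4 → no match — must end with `yx`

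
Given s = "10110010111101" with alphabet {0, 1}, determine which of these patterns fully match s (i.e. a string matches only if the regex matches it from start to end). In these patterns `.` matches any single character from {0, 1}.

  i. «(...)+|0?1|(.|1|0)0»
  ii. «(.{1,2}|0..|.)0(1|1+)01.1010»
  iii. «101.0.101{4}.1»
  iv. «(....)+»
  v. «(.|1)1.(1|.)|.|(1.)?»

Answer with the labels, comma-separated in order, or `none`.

iii

i → no match
ii → no match — must end with "1010"
iii → match
iv → no match
v → no match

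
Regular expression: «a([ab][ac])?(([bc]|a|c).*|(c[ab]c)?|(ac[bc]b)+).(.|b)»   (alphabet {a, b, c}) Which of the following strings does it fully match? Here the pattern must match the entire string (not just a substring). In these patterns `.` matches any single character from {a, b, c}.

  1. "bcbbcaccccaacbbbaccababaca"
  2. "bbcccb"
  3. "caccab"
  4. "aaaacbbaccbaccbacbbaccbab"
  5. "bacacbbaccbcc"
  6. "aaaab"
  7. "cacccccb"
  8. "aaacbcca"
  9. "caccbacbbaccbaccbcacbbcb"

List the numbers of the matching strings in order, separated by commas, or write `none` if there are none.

4, 6, 8

1 → no match — must start with "a"
2. "bbcccb" → no match — must start with "a"
3. "caccab" → no match — must start with "a"
4 → match
5 → no match — must start with "a"
6. "aaaab" → match
7. "cacccccb" → no match — must start with "a"
8. "aaacbcca" → match
9 → no match — must start with "a"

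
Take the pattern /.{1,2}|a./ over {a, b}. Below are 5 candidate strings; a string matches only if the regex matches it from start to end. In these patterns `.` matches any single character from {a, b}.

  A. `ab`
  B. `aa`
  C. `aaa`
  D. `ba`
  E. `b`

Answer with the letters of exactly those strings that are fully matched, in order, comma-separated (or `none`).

A. `ab` → match
B. `aa` → match
C. `aaa` → no match
D. `ba` → match
E. `b` → match

A, B, D, E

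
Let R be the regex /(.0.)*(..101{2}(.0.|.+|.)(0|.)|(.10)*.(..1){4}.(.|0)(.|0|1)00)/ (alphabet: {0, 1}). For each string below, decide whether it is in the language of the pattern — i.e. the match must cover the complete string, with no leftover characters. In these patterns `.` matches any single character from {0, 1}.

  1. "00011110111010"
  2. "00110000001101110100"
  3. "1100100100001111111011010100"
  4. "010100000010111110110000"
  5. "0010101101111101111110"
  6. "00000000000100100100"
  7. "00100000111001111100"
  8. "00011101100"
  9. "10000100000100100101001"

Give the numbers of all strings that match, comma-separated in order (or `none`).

2, 8

1 → no match
2 → match
3 → no match
4 → no match
5 → no match
6 → no match
7 → no match
8. "00011101100" → match
9 → no match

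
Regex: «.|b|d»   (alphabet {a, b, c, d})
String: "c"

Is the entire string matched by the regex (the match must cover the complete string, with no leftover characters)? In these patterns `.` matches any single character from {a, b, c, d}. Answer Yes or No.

Yes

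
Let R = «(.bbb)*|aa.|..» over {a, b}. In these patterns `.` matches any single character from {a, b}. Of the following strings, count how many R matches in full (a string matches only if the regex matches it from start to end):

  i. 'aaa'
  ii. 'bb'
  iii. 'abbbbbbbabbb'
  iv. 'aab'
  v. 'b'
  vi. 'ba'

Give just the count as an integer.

5

i → match
ii → match
iii → match
iv → match
v → no match
vi → match
Total matched: 5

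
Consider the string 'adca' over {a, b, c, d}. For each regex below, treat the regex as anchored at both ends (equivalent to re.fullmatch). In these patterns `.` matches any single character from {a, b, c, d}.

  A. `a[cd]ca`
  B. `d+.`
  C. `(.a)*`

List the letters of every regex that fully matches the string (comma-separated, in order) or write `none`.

A

A → match
B → no match — must start with 'd'
C → no match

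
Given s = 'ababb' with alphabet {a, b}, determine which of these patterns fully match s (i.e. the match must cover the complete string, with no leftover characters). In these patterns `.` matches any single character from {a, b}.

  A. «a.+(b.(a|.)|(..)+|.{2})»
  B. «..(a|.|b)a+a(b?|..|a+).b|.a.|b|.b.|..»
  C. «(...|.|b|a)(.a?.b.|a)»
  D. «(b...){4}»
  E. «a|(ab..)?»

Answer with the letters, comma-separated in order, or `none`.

A → match
B → no match
C → match
D → no match — must start with 'b'
E → no match

A, C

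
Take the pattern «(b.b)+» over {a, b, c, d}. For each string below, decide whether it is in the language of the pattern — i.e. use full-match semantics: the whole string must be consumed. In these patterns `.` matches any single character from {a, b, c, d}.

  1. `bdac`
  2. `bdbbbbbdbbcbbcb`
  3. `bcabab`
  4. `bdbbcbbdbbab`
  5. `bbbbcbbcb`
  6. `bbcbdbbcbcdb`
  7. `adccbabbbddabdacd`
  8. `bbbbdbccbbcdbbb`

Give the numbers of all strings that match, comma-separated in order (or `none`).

2, 4, 5

1 → no match — must end with `b`
2 → match
3 → no match
4 → match
5 → match
6 → no match
7 → no match — must start with `b`
8 → no match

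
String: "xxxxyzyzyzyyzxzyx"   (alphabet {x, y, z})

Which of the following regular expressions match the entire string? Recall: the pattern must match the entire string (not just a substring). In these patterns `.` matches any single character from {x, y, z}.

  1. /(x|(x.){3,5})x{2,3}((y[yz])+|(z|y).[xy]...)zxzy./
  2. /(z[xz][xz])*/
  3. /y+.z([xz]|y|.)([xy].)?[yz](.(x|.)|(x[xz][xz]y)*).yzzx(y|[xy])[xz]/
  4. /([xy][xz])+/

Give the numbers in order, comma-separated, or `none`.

1

1 → match
2 → no match
3 → no match — must start with "y"
4 → no match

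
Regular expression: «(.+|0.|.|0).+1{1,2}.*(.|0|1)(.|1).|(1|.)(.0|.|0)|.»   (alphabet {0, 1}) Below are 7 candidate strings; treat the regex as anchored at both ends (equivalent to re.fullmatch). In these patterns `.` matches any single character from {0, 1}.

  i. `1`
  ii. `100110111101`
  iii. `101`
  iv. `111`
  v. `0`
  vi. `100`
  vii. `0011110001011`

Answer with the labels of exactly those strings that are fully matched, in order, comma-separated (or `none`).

i → match
ii → match
iii → no match
iv → no match
v → match
vi → match
vii → match

i, ii, v, vi, vii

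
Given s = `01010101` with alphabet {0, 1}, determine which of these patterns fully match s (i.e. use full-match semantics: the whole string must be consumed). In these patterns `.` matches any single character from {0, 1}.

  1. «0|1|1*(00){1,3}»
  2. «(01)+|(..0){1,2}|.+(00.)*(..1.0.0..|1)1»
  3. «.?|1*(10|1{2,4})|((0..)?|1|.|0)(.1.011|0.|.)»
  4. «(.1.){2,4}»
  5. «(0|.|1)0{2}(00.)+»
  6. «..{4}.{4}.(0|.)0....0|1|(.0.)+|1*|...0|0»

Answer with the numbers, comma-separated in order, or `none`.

2

1 → no match
2 → match
3 → no match
4 → no match
5 → no match
6 → no match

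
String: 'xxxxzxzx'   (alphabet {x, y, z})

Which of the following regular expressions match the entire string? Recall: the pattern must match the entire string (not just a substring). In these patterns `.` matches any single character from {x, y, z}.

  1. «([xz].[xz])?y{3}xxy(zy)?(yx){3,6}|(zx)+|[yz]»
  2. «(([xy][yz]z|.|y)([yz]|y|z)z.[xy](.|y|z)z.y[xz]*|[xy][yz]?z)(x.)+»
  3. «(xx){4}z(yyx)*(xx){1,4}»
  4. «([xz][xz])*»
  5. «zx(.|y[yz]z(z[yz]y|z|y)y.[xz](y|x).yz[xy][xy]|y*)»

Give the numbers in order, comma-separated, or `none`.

1 → no match
2 → no match
3 → no match — must end with 'xx'
4 → match
5 → no match — must start with 'zx'

4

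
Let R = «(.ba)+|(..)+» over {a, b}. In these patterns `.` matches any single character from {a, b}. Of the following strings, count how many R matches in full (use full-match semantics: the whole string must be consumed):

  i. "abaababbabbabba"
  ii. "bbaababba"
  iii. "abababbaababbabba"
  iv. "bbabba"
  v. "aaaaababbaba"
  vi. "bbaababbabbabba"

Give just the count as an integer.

5

i → match
ii → match
iii → no match
iv → match
v → match
vi → match
Total matched: 5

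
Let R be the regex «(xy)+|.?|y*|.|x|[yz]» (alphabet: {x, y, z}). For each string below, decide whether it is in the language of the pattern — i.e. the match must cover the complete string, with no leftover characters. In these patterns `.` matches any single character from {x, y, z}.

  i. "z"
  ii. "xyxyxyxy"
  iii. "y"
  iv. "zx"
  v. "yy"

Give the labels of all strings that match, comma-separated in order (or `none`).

i. "z" → match
ii. "xyxyxyxy" → match
iii. "y" → match
iv. "zx" → no match
v. "yy" → match

i, ii, iii, v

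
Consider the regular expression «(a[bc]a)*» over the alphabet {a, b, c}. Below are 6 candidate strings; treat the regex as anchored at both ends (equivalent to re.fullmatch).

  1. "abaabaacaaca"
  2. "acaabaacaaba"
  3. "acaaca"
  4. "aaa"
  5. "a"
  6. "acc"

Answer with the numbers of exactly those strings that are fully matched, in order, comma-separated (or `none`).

1 → match
2 → match
3 → match
4 → no match
5 → no match
6 → no match

1, 2, 3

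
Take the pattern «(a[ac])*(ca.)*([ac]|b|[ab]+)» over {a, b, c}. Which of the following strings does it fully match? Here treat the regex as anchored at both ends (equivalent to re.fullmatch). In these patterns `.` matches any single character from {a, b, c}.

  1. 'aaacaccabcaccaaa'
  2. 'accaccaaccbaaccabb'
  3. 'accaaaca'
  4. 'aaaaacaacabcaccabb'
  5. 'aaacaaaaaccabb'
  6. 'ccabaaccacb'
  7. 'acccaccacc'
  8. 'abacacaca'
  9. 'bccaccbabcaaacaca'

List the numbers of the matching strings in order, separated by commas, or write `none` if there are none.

1, 4, 5

1 → match
2 → no match
3. 'accaaaca' → no match
4 → match
5 → match
6. 'ccabaaccacb' → no match
7. 'acccaccacc' → no match
8. 'abacacaca' → no match
9 → no match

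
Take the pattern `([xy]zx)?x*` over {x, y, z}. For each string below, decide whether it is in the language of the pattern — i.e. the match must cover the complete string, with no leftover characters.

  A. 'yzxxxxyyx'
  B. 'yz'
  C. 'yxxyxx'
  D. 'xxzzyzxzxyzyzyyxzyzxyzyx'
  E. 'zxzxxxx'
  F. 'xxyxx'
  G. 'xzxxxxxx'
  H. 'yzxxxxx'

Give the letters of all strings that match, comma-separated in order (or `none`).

G, H

A. 'yzxxxxyyx' → no match
B. 'yz' → no match
C. 'yxxyxx' → no match
D → no match
E. 'zxzxxxx' → no match
F. 'xxyxx' → no match
G. 'xzxxxxxx' → match
H. 'yzxxxxx' → match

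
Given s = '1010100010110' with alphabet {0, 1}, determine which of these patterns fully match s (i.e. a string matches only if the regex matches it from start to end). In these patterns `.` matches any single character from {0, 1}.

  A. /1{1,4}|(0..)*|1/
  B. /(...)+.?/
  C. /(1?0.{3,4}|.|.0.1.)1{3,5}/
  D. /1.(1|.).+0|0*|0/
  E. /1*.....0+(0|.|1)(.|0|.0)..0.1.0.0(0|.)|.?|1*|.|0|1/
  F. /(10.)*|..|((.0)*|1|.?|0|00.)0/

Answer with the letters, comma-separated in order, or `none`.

B, D

A → no match
B → match
C → no match — must end with '1'
D → match
E → no match
F → no match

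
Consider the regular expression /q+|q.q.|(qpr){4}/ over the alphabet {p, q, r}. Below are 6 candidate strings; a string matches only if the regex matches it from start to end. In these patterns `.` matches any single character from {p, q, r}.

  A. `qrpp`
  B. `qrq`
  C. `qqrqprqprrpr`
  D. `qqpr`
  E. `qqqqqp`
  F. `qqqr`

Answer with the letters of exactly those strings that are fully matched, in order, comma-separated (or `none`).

A → no match
B → no match
C → no match
D → no match
E → no match
F → match

F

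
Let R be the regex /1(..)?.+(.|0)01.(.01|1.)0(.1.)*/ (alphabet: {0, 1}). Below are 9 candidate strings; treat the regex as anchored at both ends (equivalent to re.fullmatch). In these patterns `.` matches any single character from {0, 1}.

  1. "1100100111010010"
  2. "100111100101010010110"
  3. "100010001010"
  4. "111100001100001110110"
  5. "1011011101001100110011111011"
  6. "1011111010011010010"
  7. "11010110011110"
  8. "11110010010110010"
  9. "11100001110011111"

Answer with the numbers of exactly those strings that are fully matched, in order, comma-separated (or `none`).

1 → match
2 → match
3 → no match
4 → no match
5 → no match
6 → no match
7 → match
8 → match
9 → no match

1, 2, 7, 8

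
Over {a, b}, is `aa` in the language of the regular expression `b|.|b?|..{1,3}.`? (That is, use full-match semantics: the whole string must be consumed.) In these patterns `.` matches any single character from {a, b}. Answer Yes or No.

No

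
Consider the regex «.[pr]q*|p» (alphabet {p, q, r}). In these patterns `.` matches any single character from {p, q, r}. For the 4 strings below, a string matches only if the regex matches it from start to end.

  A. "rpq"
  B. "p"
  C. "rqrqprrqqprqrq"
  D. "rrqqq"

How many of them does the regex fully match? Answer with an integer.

3

A. "rpq" → match
B. "p" → match
C → no match
D. "rrqqq" → match
Total matched: 3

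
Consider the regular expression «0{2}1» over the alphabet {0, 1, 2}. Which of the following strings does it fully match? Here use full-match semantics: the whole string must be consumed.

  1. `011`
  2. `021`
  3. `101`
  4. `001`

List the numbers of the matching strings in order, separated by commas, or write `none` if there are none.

4

1 → no match — must end with `01`
2 → no match — must end with `01`
3 → no match — must start with `0`
4 → match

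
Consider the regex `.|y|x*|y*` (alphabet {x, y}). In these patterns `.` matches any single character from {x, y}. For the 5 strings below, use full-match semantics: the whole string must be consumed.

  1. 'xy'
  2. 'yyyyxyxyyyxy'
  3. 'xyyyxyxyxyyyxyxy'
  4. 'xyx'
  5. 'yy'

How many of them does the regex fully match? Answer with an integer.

1 → no match
2 → no match
3 → no match
4 → no match
5 → match
Total matched: 1

1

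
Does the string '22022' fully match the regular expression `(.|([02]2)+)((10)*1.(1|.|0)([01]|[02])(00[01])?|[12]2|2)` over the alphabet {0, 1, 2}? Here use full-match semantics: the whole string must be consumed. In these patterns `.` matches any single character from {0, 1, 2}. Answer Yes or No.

Yes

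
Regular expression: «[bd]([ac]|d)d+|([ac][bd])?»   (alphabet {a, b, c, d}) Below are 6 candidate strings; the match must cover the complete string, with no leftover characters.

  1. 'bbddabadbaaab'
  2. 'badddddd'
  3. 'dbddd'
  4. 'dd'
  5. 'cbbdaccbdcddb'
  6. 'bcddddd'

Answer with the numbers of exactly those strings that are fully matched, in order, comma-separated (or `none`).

2, 6

1 → no match
2 → match
3 → no match
4 → no match
5 → no match
6 → match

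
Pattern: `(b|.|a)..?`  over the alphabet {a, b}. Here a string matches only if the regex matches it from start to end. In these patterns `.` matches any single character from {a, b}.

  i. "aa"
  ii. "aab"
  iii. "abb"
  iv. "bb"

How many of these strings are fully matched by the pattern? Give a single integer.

i → match
ii → match
iii → match
iv → match
Total matched: 4

4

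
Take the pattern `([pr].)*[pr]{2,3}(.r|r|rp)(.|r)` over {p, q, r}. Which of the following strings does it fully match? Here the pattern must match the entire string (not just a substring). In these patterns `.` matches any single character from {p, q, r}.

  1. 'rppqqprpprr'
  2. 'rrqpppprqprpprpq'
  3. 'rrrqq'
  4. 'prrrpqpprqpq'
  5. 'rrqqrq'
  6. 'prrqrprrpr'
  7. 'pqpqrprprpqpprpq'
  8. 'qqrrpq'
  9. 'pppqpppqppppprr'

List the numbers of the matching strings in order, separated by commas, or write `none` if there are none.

6, 9

1 → no match
2 → no match
3 → no match
4 → no match
5 → no match
6 → match
7 → no match
8 → no match
9 → match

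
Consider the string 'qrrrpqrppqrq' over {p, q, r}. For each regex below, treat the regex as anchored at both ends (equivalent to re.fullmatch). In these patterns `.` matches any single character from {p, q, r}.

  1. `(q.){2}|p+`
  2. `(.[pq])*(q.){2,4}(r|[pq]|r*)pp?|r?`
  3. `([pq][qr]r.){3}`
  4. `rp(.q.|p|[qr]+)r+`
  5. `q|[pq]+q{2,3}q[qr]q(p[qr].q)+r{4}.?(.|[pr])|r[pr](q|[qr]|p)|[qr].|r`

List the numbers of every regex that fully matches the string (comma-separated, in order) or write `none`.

1 → no match
2 → no match
3 → match
4 → no match — must start with 'rp'
5 → no match

3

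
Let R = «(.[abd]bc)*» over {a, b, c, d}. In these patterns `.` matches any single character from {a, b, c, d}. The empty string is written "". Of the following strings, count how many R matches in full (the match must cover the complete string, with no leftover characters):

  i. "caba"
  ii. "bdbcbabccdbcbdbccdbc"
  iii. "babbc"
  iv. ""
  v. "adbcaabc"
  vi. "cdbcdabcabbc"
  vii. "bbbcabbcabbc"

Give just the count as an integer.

i → no match
ii → match
iii → no match
iv → match
v → match
vi → match
vii → match
Total matched: 5

5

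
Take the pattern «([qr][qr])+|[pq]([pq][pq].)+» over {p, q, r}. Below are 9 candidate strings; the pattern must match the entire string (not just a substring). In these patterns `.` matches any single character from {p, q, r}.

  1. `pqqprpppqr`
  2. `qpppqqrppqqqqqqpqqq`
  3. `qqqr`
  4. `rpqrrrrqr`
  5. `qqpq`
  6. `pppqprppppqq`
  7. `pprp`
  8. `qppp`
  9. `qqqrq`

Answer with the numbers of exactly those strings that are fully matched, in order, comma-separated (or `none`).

2, 3, 5, 8

1 → no match
2 → match
3 → match
4 → no match
5 → match
6 → no match
7 → no match
8 → match
9 → no match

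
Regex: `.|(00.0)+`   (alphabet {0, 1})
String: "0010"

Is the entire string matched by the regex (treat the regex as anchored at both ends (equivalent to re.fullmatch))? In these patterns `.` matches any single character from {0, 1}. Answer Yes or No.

Yes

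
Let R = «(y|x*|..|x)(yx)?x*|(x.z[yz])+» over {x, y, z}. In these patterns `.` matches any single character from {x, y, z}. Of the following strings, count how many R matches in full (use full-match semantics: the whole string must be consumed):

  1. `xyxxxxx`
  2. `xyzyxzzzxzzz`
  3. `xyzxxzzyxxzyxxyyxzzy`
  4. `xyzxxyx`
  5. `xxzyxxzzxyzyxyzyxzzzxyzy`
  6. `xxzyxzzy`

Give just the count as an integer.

4

1 → match
2 → match
3 → no match
4 → no match
5 → match
6 → match
Total matched: 4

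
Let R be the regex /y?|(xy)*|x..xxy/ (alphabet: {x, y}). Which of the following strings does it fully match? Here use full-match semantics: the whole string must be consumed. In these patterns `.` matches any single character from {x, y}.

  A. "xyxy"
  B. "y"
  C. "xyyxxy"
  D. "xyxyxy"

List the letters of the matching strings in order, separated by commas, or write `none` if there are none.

A → match
B → match
C → match
D → match

A, B, C, D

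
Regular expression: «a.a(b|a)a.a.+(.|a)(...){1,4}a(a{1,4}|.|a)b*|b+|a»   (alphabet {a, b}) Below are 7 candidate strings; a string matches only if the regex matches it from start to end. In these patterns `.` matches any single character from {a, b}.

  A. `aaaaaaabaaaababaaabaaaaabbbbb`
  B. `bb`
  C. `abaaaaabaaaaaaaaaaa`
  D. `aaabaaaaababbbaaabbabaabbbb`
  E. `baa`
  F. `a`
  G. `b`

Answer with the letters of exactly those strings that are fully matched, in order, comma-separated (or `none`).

A, B, C, D, F, G

A → match
B. `bb` → match
C → match
D → match
E. `baa` → no match
F. `a` → match
G. `b` → match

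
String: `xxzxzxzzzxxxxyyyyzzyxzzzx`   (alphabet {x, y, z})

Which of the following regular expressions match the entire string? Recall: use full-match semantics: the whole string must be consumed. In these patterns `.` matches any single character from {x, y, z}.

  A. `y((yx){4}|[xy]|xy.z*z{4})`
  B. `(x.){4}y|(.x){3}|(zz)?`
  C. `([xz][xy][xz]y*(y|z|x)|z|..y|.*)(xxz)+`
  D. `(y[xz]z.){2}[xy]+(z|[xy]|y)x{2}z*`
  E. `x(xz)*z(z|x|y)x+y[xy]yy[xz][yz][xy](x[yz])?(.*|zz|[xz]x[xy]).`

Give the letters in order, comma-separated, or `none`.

A → no match — must start with `y`
B → no match
C → no match — must end with `xxz`
D → no match — must start with `y`
E → match

E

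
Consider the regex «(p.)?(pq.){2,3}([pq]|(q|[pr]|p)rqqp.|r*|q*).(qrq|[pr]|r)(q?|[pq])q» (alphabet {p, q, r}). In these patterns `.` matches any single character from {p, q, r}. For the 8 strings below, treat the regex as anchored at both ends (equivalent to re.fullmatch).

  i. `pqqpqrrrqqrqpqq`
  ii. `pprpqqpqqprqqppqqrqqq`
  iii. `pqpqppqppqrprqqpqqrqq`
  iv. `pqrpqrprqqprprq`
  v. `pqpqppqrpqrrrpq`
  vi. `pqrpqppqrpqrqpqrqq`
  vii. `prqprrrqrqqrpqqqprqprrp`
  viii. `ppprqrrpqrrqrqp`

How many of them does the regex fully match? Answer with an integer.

i → no match
ii → no match
iii → match
iv → match
v → match
vi → no match
vii → no match — must end with `q`
viii → no match — must end with `q`
Total matched: 3

3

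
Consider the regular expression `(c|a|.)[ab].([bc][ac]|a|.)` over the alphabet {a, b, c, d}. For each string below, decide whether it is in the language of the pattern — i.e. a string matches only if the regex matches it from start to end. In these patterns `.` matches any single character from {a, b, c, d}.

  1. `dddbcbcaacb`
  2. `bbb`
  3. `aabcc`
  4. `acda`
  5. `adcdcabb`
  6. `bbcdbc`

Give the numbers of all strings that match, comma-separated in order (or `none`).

1 → no match
2 → no match
3 → match
4 → no match
5 → no match
6 → no match

3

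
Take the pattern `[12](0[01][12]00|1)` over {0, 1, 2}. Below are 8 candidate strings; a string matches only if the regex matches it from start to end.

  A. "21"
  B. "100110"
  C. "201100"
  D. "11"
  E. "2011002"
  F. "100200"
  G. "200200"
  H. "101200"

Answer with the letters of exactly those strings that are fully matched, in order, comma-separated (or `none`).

A, C, D, F, G, H

A. "21" → match
B. "100110" → no match
C. "201100" → match
D. "11" → match
E. "2011002" → no match
F. "100200" → match
G. "200200" → match
H. "101200" → match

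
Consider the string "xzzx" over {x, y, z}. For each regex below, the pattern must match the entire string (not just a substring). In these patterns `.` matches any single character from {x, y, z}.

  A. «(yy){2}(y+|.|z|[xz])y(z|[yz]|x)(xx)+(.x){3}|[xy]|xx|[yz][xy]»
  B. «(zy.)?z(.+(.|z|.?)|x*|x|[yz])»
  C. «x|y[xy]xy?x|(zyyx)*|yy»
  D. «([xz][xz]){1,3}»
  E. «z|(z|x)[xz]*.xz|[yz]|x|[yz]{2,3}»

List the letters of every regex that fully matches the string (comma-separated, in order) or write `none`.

A → no match
B → no match
C → no match
D → match
E → no match

D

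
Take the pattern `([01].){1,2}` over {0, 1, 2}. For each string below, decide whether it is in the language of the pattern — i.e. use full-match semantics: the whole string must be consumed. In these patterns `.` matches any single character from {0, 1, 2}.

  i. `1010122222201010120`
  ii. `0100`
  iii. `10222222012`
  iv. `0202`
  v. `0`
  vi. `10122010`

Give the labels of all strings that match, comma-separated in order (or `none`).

i → no match
ii → match
iii → no match
iv → match
v → no match
vi → no match

ii, iv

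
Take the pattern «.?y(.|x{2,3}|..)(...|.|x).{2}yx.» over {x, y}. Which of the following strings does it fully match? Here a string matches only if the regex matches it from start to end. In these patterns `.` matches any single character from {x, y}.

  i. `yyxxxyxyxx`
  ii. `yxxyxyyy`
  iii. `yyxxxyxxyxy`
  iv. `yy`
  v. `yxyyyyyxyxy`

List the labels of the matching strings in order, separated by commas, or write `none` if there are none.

i, iii, v

i → match
ii → no match
iii → match
iv → no match
v → match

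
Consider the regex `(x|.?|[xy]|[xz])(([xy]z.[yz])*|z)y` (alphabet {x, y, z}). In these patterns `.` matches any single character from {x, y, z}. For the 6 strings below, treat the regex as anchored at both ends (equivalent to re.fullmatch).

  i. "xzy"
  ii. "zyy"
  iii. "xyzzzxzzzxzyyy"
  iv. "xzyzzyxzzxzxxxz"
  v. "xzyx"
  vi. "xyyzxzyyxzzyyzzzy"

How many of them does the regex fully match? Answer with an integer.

i → match
ii → no match
iii → match
iv → no match — must end with "y"
v → no match — must end with "y"
vi → no match
Total matched: 2

2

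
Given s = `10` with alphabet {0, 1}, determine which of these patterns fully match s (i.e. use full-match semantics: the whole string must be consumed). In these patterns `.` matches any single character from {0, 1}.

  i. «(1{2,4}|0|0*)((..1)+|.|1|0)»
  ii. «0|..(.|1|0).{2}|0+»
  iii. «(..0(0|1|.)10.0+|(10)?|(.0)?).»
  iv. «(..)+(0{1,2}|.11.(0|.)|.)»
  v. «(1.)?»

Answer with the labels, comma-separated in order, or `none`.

i → no match
ii → no match
iii → no match
iv → no match
v → match

v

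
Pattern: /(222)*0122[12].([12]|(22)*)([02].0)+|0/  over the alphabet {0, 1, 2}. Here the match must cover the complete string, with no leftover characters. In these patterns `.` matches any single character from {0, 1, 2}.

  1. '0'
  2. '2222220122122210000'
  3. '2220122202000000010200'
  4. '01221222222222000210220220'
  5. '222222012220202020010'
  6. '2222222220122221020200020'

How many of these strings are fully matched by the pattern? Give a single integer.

1 → match
2 → match
3 → match
4 → match
5 → no match
6 → match
Total matched: 5

5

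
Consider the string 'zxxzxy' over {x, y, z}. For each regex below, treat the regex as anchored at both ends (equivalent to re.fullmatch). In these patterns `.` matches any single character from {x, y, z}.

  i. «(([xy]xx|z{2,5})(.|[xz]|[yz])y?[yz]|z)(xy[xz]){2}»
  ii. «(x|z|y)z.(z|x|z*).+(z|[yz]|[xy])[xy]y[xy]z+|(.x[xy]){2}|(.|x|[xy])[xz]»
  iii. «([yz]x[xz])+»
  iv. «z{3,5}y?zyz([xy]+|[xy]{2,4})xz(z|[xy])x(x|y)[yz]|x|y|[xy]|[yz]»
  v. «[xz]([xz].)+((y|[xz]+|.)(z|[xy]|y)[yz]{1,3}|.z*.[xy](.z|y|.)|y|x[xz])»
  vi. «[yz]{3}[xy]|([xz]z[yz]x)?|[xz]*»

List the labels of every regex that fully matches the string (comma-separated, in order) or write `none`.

i → no match
ii → match
iii → no match
iv → no match
v → match
vi → no match

ii, v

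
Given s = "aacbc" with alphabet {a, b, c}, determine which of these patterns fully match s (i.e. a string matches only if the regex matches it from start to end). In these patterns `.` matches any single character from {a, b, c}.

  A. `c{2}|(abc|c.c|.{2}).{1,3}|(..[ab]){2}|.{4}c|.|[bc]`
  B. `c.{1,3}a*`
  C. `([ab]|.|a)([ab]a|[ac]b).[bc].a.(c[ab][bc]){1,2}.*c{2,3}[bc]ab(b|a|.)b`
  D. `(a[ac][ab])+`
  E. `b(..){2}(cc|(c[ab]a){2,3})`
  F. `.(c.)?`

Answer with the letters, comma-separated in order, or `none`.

A → match
B → no match — must start with "c"
C → no match — must end with "b"
D → no match
E → no match — must start with "b"
F → no match

A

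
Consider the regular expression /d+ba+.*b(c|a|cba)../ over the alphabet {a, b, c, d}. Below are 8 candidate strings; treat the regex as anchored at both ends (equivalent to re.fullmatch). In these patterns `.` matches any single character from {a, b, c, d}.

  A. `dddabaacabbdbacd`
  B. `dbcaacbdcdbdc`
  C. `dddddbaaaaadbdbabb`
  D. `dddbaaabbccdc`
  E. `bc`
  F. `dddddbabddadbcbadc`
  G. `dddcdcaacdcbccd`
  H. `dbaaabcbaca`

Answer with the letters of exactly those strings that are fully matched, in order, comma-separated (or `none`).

A → no match
B → no match
C → match
D → no match
E → no match — must start with `d`
F → match
G → no match
H → match

C, F, H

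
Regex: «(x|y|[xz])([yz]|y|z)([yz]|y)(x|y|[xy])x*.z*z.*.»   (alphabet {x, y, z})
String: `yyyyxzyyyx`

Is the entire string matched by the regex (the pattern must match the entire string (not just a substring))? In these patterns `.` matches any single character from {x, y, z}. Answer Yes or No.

Yes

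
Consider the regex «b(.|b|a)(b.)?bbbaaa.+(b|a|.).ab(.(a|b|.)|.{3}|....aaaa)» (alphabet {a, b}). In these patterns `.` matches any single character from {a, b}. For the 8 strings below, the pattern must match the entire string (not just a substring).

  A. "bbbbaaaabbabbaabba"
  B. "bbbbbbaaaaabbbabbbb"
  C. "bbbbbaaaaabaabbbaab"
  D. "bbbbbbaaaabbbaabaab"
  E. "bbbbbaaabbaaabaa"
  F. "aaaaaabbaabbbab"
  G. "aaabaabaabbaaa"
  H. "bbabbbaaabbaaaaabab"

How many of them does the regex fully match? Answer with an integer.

A → no match
B → no match
C → no match
D → no match
E → match
F → no match — must start with "b"
G → no match — must start with "b"
H → no match
Total matched: 1

1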